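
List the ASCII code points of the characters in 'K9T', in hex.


String: 'K9T'  (3 characters)
Per-character ASCII lookup:
  'K': uppercase starts at 65: 'K' = 65 + 10 = 75 → 0x4B
  '9': digits start at 48: '9' = 48 + 9 = 57 → 0x39
  'T': uppercase starts at 65: 'T' = 65 + 19 = 84 → 0x54
= 0x4B 0x39 0x54


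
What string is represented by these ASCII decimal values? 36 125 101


Codes (decimal): 36 125 101
Per-code ASCII lookup:
  36  (special character) → '$'
  125  (special character) → '}'
  101  (range 97-122: lowercase, 101 - 97 = 4) → 'e'
= '$}e'


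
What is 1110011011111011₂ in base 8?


Group into 3-bit groups: 001110011011111011
  001 = 1
  110 = 6
  011 = 3
  011 = 3
  111 = 7
  011 = 3
= 0o163373


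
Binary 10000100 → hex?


Group into 4-bit nibbles: 10000100
  1000 = 8
  0100 = 4
= 0x84


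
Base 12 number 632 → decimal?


Positional values (base 12):
  2 × 12^0 = 2 × 1 = 2
  3 × 12^1 = 3 × 12 = 36
  6 × 12^2 = 6 × 144 = 864
Sum = 2 + 36 + 864
= 902


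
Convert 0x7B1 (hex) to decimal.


Positional values:
Position 0: 1 × 16^0 = 1 × 1 = 1
Position 1: B × 16^1 = 11 × 16 = 176
Position 2: 7 × 16^2 = 7 × 256 = 1792
Sum = 1 + 176 + 1792
= 1969


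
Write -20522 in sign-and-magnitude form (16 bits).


Sign bit: 1 (negative)
Magnitude: 20522 = 101000000101010
= 1101000000101010


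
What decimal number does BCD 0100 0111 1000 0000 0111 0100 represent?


Each 4-bit group → digit:
  0100 → 4
  0111 → 7
  1000 → 8
  0000 → 0
  0111 → 7
  0100 → 4
= 478074


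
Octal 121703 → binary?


Each octal digit → 3 binary bits:
  1 = 001
  2 = 010
  1 = 001
  7 = 111
  0 = 000
  3 = 011
Concatenate: 001 010 001 111 000 011
= 001010001111000011


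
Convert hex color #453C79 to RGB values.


Hex: #453C79
R = 45₁₆ = 69
G = 3C₁₆ = 60
B = 79₁₆ = 121
= RGB(69, 60, 121)


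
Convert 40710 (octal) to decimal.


Positional values:
Position 0: 0 × 8^0 = 0
Position 1: 1 × 8^1 = 8
Position 2: 7 × 8^2 = 448
Position 3: 0 × 8^3 = 0
Position 4: 4 × 8^4 = 16384
Sum = 0 + 8 + 448 + 0 + 16384
= 16840


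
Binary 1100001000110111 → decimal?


Positional values:
Bit 0: 1 × 2^0 = 1
Bit 1: 1 × 2^1 = 2
Bit 2: 1 × 2^2 = 4
Bit 4: 1 × 2^4 = 16
Bit 5: 1 × 2^5 = 32
Bit 9: 1 × 2^9 = 512
Bit 14: 1 × 2^14 = 16384
Bit 15: 1 × 2^15 = 32768
Sum = 1 + 2 + 4 + 16 + 32 + 512 + 16384 + 32768
= 49719


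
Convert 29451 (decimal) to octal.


Divide by 8 repeatedly:
29451 ÷ 8 = 3681 remainder 3
3681 ÷ 8 = 460 remainder 1
460 ÷ 8 = 57 remainder 4
57 ÷ 8 = 7 remainder 1
7 ÷ 8 = 0 remainder 7
Reading remainders bottom-up:
= 0o71413


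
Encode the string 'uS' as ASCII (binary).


String: 'uS'  (2 characters)
Per-character ASCII lookup:
  'u': lowercase starts at 97: 'u' = 97 + 20 = 117 → 1110101
  'S': uppercase starts at 65: 'S' = 65 + 18 = 83 → 1010011
= 1110101 1010011


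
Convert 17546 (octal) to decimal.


Positional values:
Position 0: 6 × 8^0 = 6
Position 1: 4 × 8^1 = 32
Position 2: 5 × 8^2 = 320
Position 3: 7 × 8^3 = 3584
Position 4: 1 × 8^4 = 4096
Sum = 6 + 32 + 320 + 3584 + 4096
= 8038


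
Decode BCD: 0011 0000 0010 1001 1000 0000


Each 4-bit group → digit:
  0011 → 3
  0000 → 0
  0010 → 2
  1001 → 9
  1000 → 8
  0000 → 0
= 302980


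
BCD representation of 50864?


Each digit → 4-bit binary:
  5 → 0101
  0 → 0000
  8 → 1000
  6 → 0110
  4 → 0100
= 0101 0000 1000 0110 0100


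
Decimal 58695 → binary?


Divide by 2 repeatedly:
58695 ÷ 2 = 29347 remainder 1
29347 ÷ 2 = 14673 remainder 1
14673 ÷ 2 = 7336 remainder 1
7336 ÷ 2 = 3668 remainder 0
3668 ÷ 2 = 1834 remainder 0
1834 ÷ 2 = 917 remainder 0
917 ÷ 2 = 458 remainder 1
458 ÷ 2 = 229 remainder 0
229 ÷ 2 = 114 remainder 1
114 ÷ 2 = 57 remainder 0
57 ÷ 2 = 28 remainder 1
28 ÷ 2 = 14 remainder 0
14 ÷ 2 = 7 remainder 0
7 ÷ 2 = 3 remainder 1
3 ÷ 2 = 1 remainder 1
1 ÷ 2 = 0 remainder 1
Reading remainders bottom-up:
= 1110010101000111


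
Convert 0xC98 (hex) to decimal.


Positional values:
Position 0: 8 × 16^0 = 8 × 1 = 8
Position 1: 9 × 16^1 = 9 × 16 = 144
Position 2: C × 16^2 = 12 × 256 = 3072
Sum = 8 + 144 + 3072
= 3224


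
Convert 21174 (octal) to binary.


Each octal digit → 3 binary bits:
  2 = 010
  1 = 001
  1 = 001
  7 = 111
  4 = 100
Concatenate: 010 001 001 111 100
= 010001001111100


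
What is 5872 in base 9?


Divide by 9 repeatedly:
5872 ÷ 9 = 652 remainder 4
652 ÷ 9 = 72 remainder 4
72 ÷ 9 = 8 remainder 0
8 ÷ 9 = 0 remainder 8
Reading remainders bottom-up:
= 8044


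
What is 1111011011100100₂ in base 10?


Positional values:
Bit 2: 1 × 2^2 = 4
Bit 5: 1 × 2^5 = 32
Bit 6: 1 × 2^6 = 64
Bit 7: 1 × 2^7 = 128
Bit 9: 1 × 2^9 = 512
Bit 10: 1 × 2^10 = 1024
Bit 12: 1 × 2^12 = 4096
Bit 13: 1 × 2^13 = 8192
Bit 14: 1 × 2^14 = 16384
Bit 15: 1 × 2^15 = 32768
Sum = 4 + 32 + 64 + 128 + 512 + 1024 + 4096 + 8192 + 16384 + 32768
= 63204


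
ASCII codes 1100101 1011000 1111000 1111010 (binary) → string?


Codes (binary): 1100101 1011000 1111000 1111010
Per-code ASCII lookup:
  1100101 = 101  (range 97-122: lowercase, 101 - 97 = 4) → 'e'
  1011000 = 88  (range 65-90: uppercase, 88 - 65 = 23) → 'X'
  1111000 = 120  (range 97-122: lowercase, 120 - 97 = 23) → 'x'
  1111010 = 122  (range 97-122: lowercase, 122 - 97 = 25) → 'z'
= 'eXxz'


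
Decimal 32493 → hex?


Divide by 16 repeatedly:
32493 ÷ 16 = 2030 remainder 13 (D)
2030 ÷ 16 = 126 remainder 14 (E)
126 ÷ 16 = 7 remainder 14 (E)
7 ÷ 16 = 0 remainder 7 (7)
Reading remainders bottom-up:
= 0x7EED


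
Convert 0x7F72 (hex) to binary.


Each hex digit → 4 binary bits:
  7 = 0111
  F = 1111
  7 = 0111
  2 = 0010
Concatenate: 0111 1111 0111 0010
= 0111111101110010


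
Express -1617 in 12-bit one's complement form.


Original: 011001010001
Invert all bits:
  bit 0: 0 → 1
  bit 1: 1 → 0
  bit 2: 1 → 0
  bit 3: 0 → 1
  bit 4: 0 → 1
  bit 5: 1 → 0
  bit 6: 0 → 1
  bit 7: 1 → 0
  bit 8: 0 → 1
  bit 9: 0 → 1
  bit 10: 0 → 1
  bit 11: 1 → 0
= 100110101110


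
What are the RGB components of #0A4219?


Hex: #0A4219
R = 0A₁₆ = 10
G = 42₁₆ = 66
B = 19₁₆ = 25
= RGB(10, 66, 25)


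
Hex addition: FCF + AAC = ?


Align and add column by column (LSB to MSB, each column mod 16 with carry):
  0FCF
+ 0AAC
  ----
  col 0: F(15) + C(12) + 0 (carry in) = 27 → B(11), carry out 1
  col 1: C(12) + A(10) + 1 (carry in) = 23 → 7(7), carry out 1
  col 2: F(15) + A(10) + 1 (carry in) = 26 → A(10), carry out 1
  col 3: 0(0) + 0(0) + 1 (carry in) = 1 → 1(1), carry out 0
Reading digits MSB→LSB: 1A7B
Strip leading zeros: 1A7B
= 0x1A7B


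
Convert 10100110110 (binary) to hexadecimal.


Group into 4-bit nibbles: 010100110110
  0101 = 5
  0011 = 3
  0110 = 6
= 0x536


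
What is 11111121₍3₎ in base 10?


Positional values (base 3):
  1 × 3^0 = 1 × 1 = 1
  2 × 3^1 = 2 × 3 = 6
  1 × 3^2 = 1 × 9 = 9
  1 × 3^3 = 1 × 27 = 27
  1 × 3^4 = 1 × 81 = 81
  1 × 3^5 = 1 × 243 = 243
  1 × 3^6 = 1 × 729 = 729
  1 × 3^7 = 1 × 2187 = 2187
Sum = 1 + 6 + 9 + 27 + 81 + 243 + 729 + 2187
= 3283


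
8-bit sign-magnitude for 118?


Sign bit: 0 (positive)
Magnitude: 118 = 1110110
= 01110110


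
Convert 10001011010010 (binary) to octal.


Group into 3-bit groups: 010001011010010
  010 = 2
  001 = 1
  011 = 3
  010 = 2
  010 = 2
= 0o21322


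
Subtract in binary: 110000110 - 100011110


Align and subtract column by column (LSB to MSB, borrowing when needed):
  110000110
- 100011110
  ---------
  col 0: (0 - 0 borrow-in) - 0 → 0 - 0 = 0, borrow out 0
  col 1: (1 - 0 borrow-in) - 1 → 1 - 1 = 0, borrow out 0
  col 2: (1 - 0 borrow-in) - 1 → 1 - 1 = 0, borrow out 0
  col 3: (0 - 0 borrow-in) - 1 → borrow from next column: (0+2) - 1 = 1, borrow out 1
  col 4: (0 - 1 borrow-in) - 1 → borrow from next column: (-1+2) - 1 = 0, borrow out 1
  col 5: (0 - 1 borrow-in) - 0 → borrow from next column: (-1+2) - 0 = 1, borrow out 1
  col 6: (0 - 1 borrow-in) - 0 → borrow from next column: (-1+2) - 0 = 1, borrow out 1
  col 7: (1 - 1 borrow-in) - 0 → 0 - 0 = 0, borrow out 0
  col 8: (1 - 0 borrow-in) - 1 → 1 - 1 = 0, borrow out 0
Reading bits MSB→LSB: 001101000
Strip leading zeros: 1101000
= 1101000


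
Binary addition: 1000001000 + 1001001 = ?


Align and add column by column (LSB to MSB, carry propagating):
  01000001000
+ 00001001001
  -----------
  col 0: 0 + 1 + 0 (carry in) = 1 → bit 1, carry out 0
  col 1: 0 + 0 + 0 (carry in) = 0 → bit 0, carry out 0
  col 2: 0 + 0 + 0 (carry in) = 0 → bit 0, carry out 0
  col 3: 1 + 1 + 0 (carry in) = 2 → bit 0, carry out 1
  col 4: 0 + 0 + 1 (carry in) = 1 → bit 1, carry out 0
  col 5: 0 + 0 + 0 (carry in) = 0 → bit 0, carry out 0
  col 6: 0 + 1 + 0 (carry in) = 1 → bit 1, carry out 0
  col 7: 0 + 0 + 0 (carry in) = 0 → bit 0, carry out 0
  col 8: 0 + 0 + 0 (carry in) = 0 → bit 0, carry out 0
  col 9: 1 + 0 + 0 (carry in) = 1 → bit 1, carry out 0
  col 10: 0 + 0 + 0 (carry in) = 0 → bit 0, carry out 0
Reading bits MSB→LSB: 01001010001
Strip leading zeros: 1001010001
= 1001010001


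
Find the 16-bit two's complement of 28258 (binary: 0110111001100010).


Original: 0110111001100010
Step 1 - Invert all bits: 1001000110011101
Step 2 - Add 1: 1001000110011101 + 1
= 1001000110011110 (represents -28258)


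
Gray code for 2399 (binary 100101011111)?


Binary: 100101011111
Gray code: G = B XOR (B >> 1)
B >> 1 = 010010101111
100101011111 XOR 010010101111:
  1 XOR 0 = 1
  0 XOR 1 = 1
  0 XOR 0 = 0
  1 XOR 0 = 1
  0 XOR 1 = 1
  1 XOR 0 = 1
  0 XOR 1 = 1
  1 XOR 0 = 1
  1 XOR 1 = 0
  1 XOR 1 = 0
  1 XOR 1 = 0
  1 XOR 1 = 0
= 110111110000


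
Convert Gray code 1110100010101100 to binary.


Gray code: 1110100010101100
MSB stays the same: 1
Each subsequent bit = prev_binary XOR current_gray:
  B[1] = 1 XOR 1 = 0
  B[2] = 0 XOR 1 = 1
  B[3] = 1 XOR 0 = 1
  B[4] = 1 XOR 1 = 0
  B[5] = 0 XOR 0 = 0
  B[6] = 0 XOR 0 = 0
  B[7] = 0 XOR 0 = 0
  B[8] = 0 XOR 1 = 1
  B[9] = 1 XOR 0 = 1
  B[10] = 1 XOR 1 = 0
  B[11] = 0 XOR 0 = 0
  B[12] = 0 XOR 1 = 1
  B[13] = 1 XOR 1 = 0
  B[14] = 0 XOR 0 = 0
  B[15] = 0 XOR 0 = 0
= 1011000011001000 (45256 decimal)


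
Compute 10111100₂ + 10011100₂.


Align and add column by column (LSB to MSB, carry propagating):
  010111100
+ 010011100
  ---------
  col 0: 0 + 0 + 0 (carry in) = 0 → bit 0, carry out 0
  col 1: 0 + 0 + 0 (carry in) = 0 → bit 0, carry out 0
  col 2: 1 + 1 + 0 (carry in) = 2 → bit 0, carry out 1
  col 3: 1 + 1 + 1 (carry in) = 3 → bit 1, carry out 1
  col 4: 1 + 1 + 1 (carry in) = 3 → bit 1, carry out 1
  col 5: 1 + 0 + 1 (carry in) = 2 → bit 0, carry out 1
  col 6: 0 + 0 + 1 (carry in) = 1 → bit 1, carry out 0
  col 7: 1 + 1 + 0 (carry in) = 2 → bit 0, carry out 1
  col 8: 0 + 0 + 1 (carry in) = 1 → bit 1, carry out 0
Reading bits MSB→LSB: 101011000
Strip leading zeros: 101011000
= 101011000


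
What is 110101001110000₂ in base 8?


Group into 3-bit groups: 110101001110000
  110 = 6
  101 = 5
  001 = 1
  110 = 6
  000 = 0
= 0o65160


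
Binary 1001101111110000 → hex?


Group into 4-bit nibbles: 1001101111110000
  1001 = 9
  1011 = B
  1111 = F
  0000 = 0
= 0x9BF0


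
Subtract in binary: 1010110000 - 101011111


Align and subtract column by column (LSB to MSB, borrowing when needed):
  1010110000
- 0101011111
  ----------
  col 0: (0 - 0 borrow-in) - 1 → borrow from next column: (0+2) - 1 = 1, borrow out 1
  col 1: (0 - 1 borrow-in) - 1 → borrow from next column: (-1+2) - 1 = 0, borrow out 1
  col 2: (0 - 1 borrow-in) - 1 → borrow from next column: (-1+2) - 1 = 0, borrow out 1
  col 3: (0 - 1 borrow-in) - 1 → borrow from next column: (-1+2) - 1 = 0, borrow out 1
  col 4: (1 - 1 borrow-in) - 1 → borrow from next column: (0+2) - 1 = 1, borrow out 1
  col 5: (1 - 1 borrow-in) - 0 → 0 - 0 = 0, borrow out 0
  col 6: (0 - 0 borrow-in) - 1 → borrow from next column: (0+2) - 1 = 1, borrow out 1
  col 7: (1 - 1 borrow-in) - 0 → 0 - 0 = 0, borrow out 0
  col 8: (0 - 0 borrow-in) - 1 → borrow from next column: (0+2) - 1 = 1, borrow out 1
  col 9: (1 - 1 borrow-in) - 0 → 0 - 0 = 0, borrow out 0
Reading bits MSB→LSB: 0101010001
Strip leading zeros: 101010001
= 101010001


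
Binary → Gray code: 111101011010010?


Binary: 111101011010010
Gray code: G = B XOR (B >> 1)
B >> 1 = 011110101101001
111101011010010 XOR 011110101101001:
  1 XOR 0 = 1
  1 XOR 1 = 0
  1 XOR 1 = 0
  1 XOR 1 = 0
  0 XOR 1 = 1
  1 XOR 0 = 1
  0 XOR 1 = 1
  1 XOR 0 = 1
  1 XOR 1 = 0
  0 XOR 1 = 1
  1 XOR 0 = 1
  0 XOR 1 = 1
  0 XOR 0 = 0
  1 XOR 0 = 1
  0 XOR 1 = 1
= 100011110111011


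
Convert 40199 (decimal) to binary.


Divide by 2 repeatedly:
40199 ÷ 2 = 20099 remainder 1
20099 ÷ 2 = 10049 remainder 1
10049 ÷ 2 = 5024 remainder 1
5024 ÷ 2 = 2512 remainder 0
2512 ÷ 2 = 1256 remainder 0
1256 ÷ 2 = 628 remainder 0
628 ÷ 2 = 314 remainder 0
314 ÷ 2 = 157 remainder 0
157 ÷ 2 = 78 remainder 1
78 ÷ 2 = 39 remainder 0
39 ÷ 2 = 19 remainder 1
19 ÷ 2 = 9 remainder 1
9 ÷ 2 = 4 remainder 1
4 ÷ 2 = 2 remainder 0
2 ÷ 2 = 1 remainder 0
1 ÷ 2 = 0 remainder 1
Reading remainders bottom-up:
= 1001110100000111


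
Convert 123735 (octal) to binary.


Each octal digit → 3 binary bits:
  1 = 001
  2 = 010
  3 = 011
  7 = 111
  3 = 011
  5 = 101
Concatenate: 001 010 011 111 011 101
= 001010011111011101


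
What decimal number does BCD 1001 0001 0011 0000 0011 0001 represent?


Each 4-bit group → digit:
  1001 → 9
  0001 → 1
  0011 → 3
  0000 → 0
  0011 → 3
  0001 → 1
= 913031


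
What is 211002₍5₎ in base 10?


Positional values (base 5):
  2 × 5^0 = 2 × 1 = 2
  0 × 5^1 = 0 × 5 = 0
  0 × 5^2 = 0 × 25 = 0
  1 × 5^3 = 1 × 125 = 125
  1 × 5^4 = 1 × 625 = 625
  2 × 5^5 = 2 × 3125 = 6250
Sum = 2 + 0 + 0 + 125 + 625 + 6250
= 7002


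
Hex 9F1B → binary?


Each hex digit → 4 binary bits:
  9 = 1001
  F = 1111
  1 = 0001
  B = 1011
Concatenate: 1001 1111 0001 1011
= 1001111100011011


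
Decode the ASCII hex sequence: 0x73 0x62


Codes (hex): 0x73 0x62
Per-code ASCII lookup:
  0x73 = 115  (range 97-122: lowercase, 115 - 97 = 18) → 's'
  0x62 = 98  (range 97-122: lowercase, 98 - 97 = 1) → 'b'
= 'sb'


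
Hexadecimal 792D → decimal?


Positional values:
Position 0: D × 16^0 = 13 × 1 = 13
Position 1: 2 × 16^1 = 2 × 16 = 32
Position 2: 9 × 16^2 = 9 × 256 = 2304
Position 3: 7 × 16^3 = 7 × 4096 = 28672
Sum = 13 + 32 + 2304 + 28672
= 31021


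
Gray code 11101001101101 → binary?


Gray code: 11101001101101
MSB stays the same: 1
Each subsequent bit = prev_binary XOR current_gray:
  B[1] = 1 XOR 1 = 0
  B[2] = 0 XOR 1 = 1
  B[3] = 1 XOR 0 = 1
  B[4] = 1 XOR 1 = 0
  B[5] = 0 XOR 0 = 0
  B[6] = 0 XOR 0 = 0
  B[7] = 0 XOR 1 = 1
  B[8] = 1 XOR 1 = 0
  B[9] = 0 XOR 0 = 0
  B[10] = 0 XOR 1 = 1
  B[11] = 1 XOR 1 = 0
  B[12] = 0 XOR 0 = 0
  B[13] = 0 XOR 1 = 1
= 10110001001001 (11337 decimal)


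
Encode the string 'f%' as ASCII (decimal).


String: 'f%'  (2 characters)
Per-character ASCII lookup:
  'f': lowercase starts at 97: 'f' = 97 + 5 = 102
  '%': special character: '%' = 37
= 102 37


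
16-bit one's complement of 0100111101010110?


Original: 0100111101010110
Invert all bits:
  bit 0: 0 → 1
  bit 1: 1 → 0
  bit 2: 0 → 1
  bit 3: 0 → 1
  bit 4: 1 → 0
  bit 5: 1 → 0
  bit 6: 1 → 0
  bit 7: 1 → 0
  bit 8: 0 → 1
  bit 9: 1 → 0
  bit 10: 0 → 1
  bit 11: 1 → 0
  bit 12: 0 → 1
  bit 13: 1 → 0
  bit 14: 1 → 0
  bit 15: 0 → 1
= 1011000010101001


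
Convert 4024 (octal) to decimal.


Positional values:
Position 0: 4 × 8^0 = 4
Position 1: 2 × 8^1 = 16
Position 2: 0 × 8^2 = 0
Position 3: 4 × 8^3 = 2048
Sum = 4 + 16 + 0 + 2048
= 2068


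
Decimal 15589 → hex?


Divide by 16 repeatedly:
15589 ÷ 16 = 974 remainder 5 (5)
974 ÷ 16 = 60 remainder 14 (E)
60 ÷ 16 = 3 remainder 12 (C)
3 ÷ 16 = 0 remainder 3 (3)
Reading remainders bottom-up:
= 0x3CE5


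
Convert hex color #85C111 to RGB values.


Hex: #85C111
R = 85₁₆ = 133
G = C1₁₆ = 193
B = 11₁₆ = 17
= RGB(133, 193, 17)


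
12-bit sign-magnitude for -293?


Sign bit: 1 (negative)
Magnitude: 293 = 00100100101
= 100100100101


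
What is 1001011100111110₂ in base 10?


Positional values:
Bit 1: 1 × 2^1 = 2
Bit 2: 1 × 2^2 = 4
Bit 3: 1 × 2^3 = 8
Bit 4: 1 × 2^4 = 16
Bit 5: 1 × 2^5 = 32
Bit 8: 1 × 2^8 = 256
Bit 9: 1 × 2^9 = 512
Bit 10: 1 × 2^10 = 1024
Bit 12: 1 × 2^12 = 4096
Bit 15: 1 × 2^15 = 32768
Sum = 2 + 4 + 8 + 16 + 32 + 256 + 512 + 1024 + 4096 + 32768
= 38718


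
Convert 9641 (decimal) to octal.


Divide by 8 repeatedly:
9641 ÷ 8 = 1205 remainder 1
1205 ÷ 8 = 150 remainder 5
150 ÷ 8 = 18 remainder 6
18 ÷ 8 = 2 remainder 2
2 ÷ 8 = 0 remainder 2
Reading remainders bottom-up:
= 0o22651


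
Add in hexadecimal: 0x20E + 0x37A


Align and add column by column (LSB to MSB, each column mod 16 with carry):
  020E
+ 037A
  ----
  col 0: E(14) + A(10) + 0 (carry in) = 24 → 8(8), carry out 1
  col 1: 0(0) + 7(7) + 1 (carry in) = 8 → 8(8), carry out 0
  col 2: 2(2) + 3(3) + 0 (carry in) = 5 → 5(5), carry out 0
  col 3: 0(0) + 0(0) + 0 (carry in) = 0 → 0(0), carry out 0
Reading digits MSB→LSB: 0588
Strip leading zeros: 588
= 0x588


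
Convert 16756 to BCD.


Each digit → 4-bit binary:
  1 → 0001
  6 → 0110
  7 → 0111
  5 → 0101
  6 → 0110
= 0001 0110 0111 0101 0110


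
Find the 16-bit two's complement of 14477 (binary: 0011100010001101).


Original: 0011100010001101
Step 1 - Invert all bits: 1100011101110010
Step 2 - Add 1: 1100011101110010 + 1
= 1100011101110011 (represents -14477)


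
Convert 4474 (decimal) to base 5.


Divide by 5 repeatedly:
4474 ÷ 5 = 894 remainder 4
894 ÷ 5 = 178 remainder 4
178 ÷ 5 = 35 remainder 3
35 ÷ 5 = 7 remainder 0
7 ÷ 5 = 1 remainder 2
1 ÷ 5 = 0 remainder 1
Reading remainders bottom-up:
= 120344


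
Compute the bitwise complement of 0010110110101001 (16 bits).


Original: 0010110110101001
Invert all bits:
  bit 0: 0 → 1
  bit 1: 0 → 1
  bit 2: 1 → 0
  bit 3: 0 → 1
  bit 4: 1 → 0
  bit 5: 1 → 0
  bit 6: 0 → 1
  bit 7: 1 → 0
  bit 8: 1 → 0
  bit 9: 0 → 1
  bit 10: 1 → 0
  bit 11: 0 → 1
  bit 12: 1 → 0
  bit 13: 0 → 1
  bit 14: 0 → 1
  bit 15: 1 → 0
= 1101001001010110


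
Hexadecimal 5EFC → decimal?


Positional values:
Position 0: C × 16^0 = 12 × 1 = 12
Position 1: F × 16^1 = 15 × 16 = 240
Position 2: E × 16^2 = 14 × 256 = 3584
Position 3: 5 × 16^3 = 5 × 4096 = 20480
Sum = 12 + 240 + 3584 + 20480
= 24316


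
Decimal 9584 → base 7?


Divide by 7 repeatedly:
9584 ÷ 7 = 1369 remainder 1
1369 ÷ 7 = 195 remainder 4
195 ÷ 7 = 27 remainder 6
27 ÷ 7 = 3 remainder 6
3 ÷ 7 = 0 remainder 3
Reading remainders bottom-up:
= 36641


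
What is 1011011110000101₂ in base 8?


Group into 3-bit groups: 001011011110000101
  001 = 1
  011 = 3
  011 = 3
  110 = 6
  000 = 0
  101 = 5
= 0o133605


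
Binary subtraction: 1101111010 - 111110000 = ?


Align and subtract column by column (LSB to MSB, borrowing when needed):
  1101111010
- 0111110000
  ----------
  col 0: (0 - 0 borrow-in) - 0 → 0 - 0 = 0, borrow out 0
  col 1: (1 - 0 borrow-in) - 0 → 1 - 0 = 1, borrow out 0
  col 2: (0 - 0 borrow-in) - 0 → 0 - 0 = 0, borrow out 0
  col 3: (1 - 0 borrow-in) - 0 → 1 - 0 = 1, borrow out 0
  col 4: (1 - 0 borrow-in) - 1 → 1 - 1 = 0, borrow out 0
  col 5: (1 - 0 borrow-in) - 1 → 1 - 1 = 0, borrow out 0
  col 6: (1 - 0 borrow-in) - 1 → 1 - 1 = 0, borrow out 0
  col 7: (0 - 0 borrow-in) - 1 → borrow from next column: (0+2) - 1 = 1, borrow out 1
  col 8: (1 - 1 borrow-in) - 1 → borrow from next column: (0+2) - 1 = 1, borrow out 1
  col 9: (1 - 1 borrow-in) - 0 → 0 - 0 = 0, borrow out 0
Reading bits MSB→LSB: 0110001010
Strip leading zeros: 110001010
= 110001010


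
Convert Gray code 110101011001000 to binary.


Gray code: 110101011001000
MSB stays the same: 1
Each subsequent bit = prev_binary XOR current_gray:
  B[1] = 1 XOR 1 = 0
  B[2] = 0 XOR 0 = 0
  B[3] = 0 XOR 1 = 1
  B[4] = 1 XOR 0 = 1
  B[5] = 1 XOR 1 = 0
  B[6] = 0 XOR 0 = 0
  B[7] = 0 XOR 1 = 1
  B[8] = 1 XOR 1 = 0
  B[9] = 0 XOR 0 = 0
  B[10] = 0 XOR 0 = 0
  B[11] = 0 XOR 1 = 1
  B[12] = 1 XOR 0 = 1
  B[13] = 1 XOR 0 = 1
  B[14] = 1 XOR 0 = 1
= 100110010001111 (19599 decimal)


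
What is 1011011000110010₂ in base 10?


Positional values:
Bit 1: 1 × 2^1 = 2
Bit 4: 1 × 2^4 = 16
Bit 5: 1 × 2^5 = 32
Bit 9: 1 × 2^9 = 512
Bit 10: 1 × 2^10 = 1024
Bit 12: 1 × 2^12 = 4096
Bit 13: 1 × 2^13 = 8192
Bit 15: 1 × 2^15 = 32768
Sum = 2 + 16 + 32 + 512 + 1024 + 4096 + 8192 + 32768
= 46642


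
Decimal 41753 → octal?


Divide by 8 repeatedly:
41753 ÷ 8 = 5219 remainder 1
5219 ÷ 8 = 652 remainder 3
652 ÷ 8 = 81 remainder 4
81 ÷ 8 = 10 remainder 1
10 ÷ 8 = 1 remainder 2
1 ÷ 8 = 0 remainder 1
Reading remainders bottom-up:
= 0o121431


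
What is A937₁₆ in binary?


Each hex digit → 4 binary bits:
  A = 1010
  9 = 1001
  3 = 0011
  7 = 0111
Concatenate: 1010 1001 0011 0111
= 1010100100110111


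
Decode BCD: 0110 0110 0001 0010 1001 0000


Each 4-bit group → digit:
  0110 → 6
  0110 → 6
  0001 → 1
  0010 → 2
  1001 → 9
  0000 → 0
= 661290


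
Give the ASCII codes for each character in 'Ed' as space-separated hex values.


String: 'Ed'  (2 characters)
Per-character ASCII lookup:
  'E': uppercase starts at 65: 'E' = 65 + 4 = 69 → 0x45
  'd': lowercase starts at 97: 'd' = 97 + 3 = 100 → 0x64
= 0x45 0x64


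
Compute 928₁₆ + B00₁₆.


Align and add column by column (LSB to MSB, each column mod 16 with carry):
  0928
+ 0B00
  ----
  col 0: 8(8) + 0(0) + 0 (carry in) = 8 → 8(8), carry out 0
  col 1: 2(2) + 0(0) + 0 (carry in) = 2 → 2(2), carry out 0
  col 2: 9(9) + B(11) + 0 (carry in) = 20 → 4(4), carry out 1
  col 3: 0(0) + 0(0) + 1 (carry in) = 1 → 1(1), carry out 0
Reading digits MSB→LSB: 1428
Strip leading zeros: 1428
= 0x1428


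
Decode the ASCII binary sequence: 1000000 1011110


Codes (binary): 1000000 1011110
Per-code ASCII lookup:
  1000000 = 64  (special character) → '@'
  1011110 = 94  (special character) → '^'
= '@^'


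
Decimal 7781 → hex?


Divide by 16 repeatedly:
7781 ÷ 16 = 486 remainder 5 (5)
486 ÷ 16 = 30 remainder 6 (6)
30 ÷ 16 = 1 remainder 14 (E)
1 ÷ 16 = 0 remainder 1 (1)
Reading remainders bottom-up:
= 0x1E65


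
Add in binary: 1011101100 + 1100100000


Align and add column by column (LSB to MSB, carry propagating):
  01011101100
+ 01100100000
  -----------
  col 0: 0 + 0 + 0 (carry in) = 0 → bit 0, carry out 0
  col 1: 0 + 0 + 0 (carry in) = 0 → bit 0, carry out 0
  col 2: 1 + 0 + 0 (carry in) = 1 → bit 1, carry out 0
  col 3: 1 + 0 + 0 (carry in) = 1 → bit 1, carry out 0
  col 4: 0 + 0 + 0 (carry in) = 0 → bit 0, carry out 0
  col 5: 1 + 1 + 0 (carry in) = 2 → bit 0, carry out 1
  col 6: 1 + 0 + 1 (carry in) = 2 → bit 0, carry out 1
  col 7: 1 + 0 + 1 (carry in) = 2 → bit 0, carry out 1
  col 8: 0 + 1 + 1 (carry in) = 2 → bit 0, carry out 1
  col 9: 1 + 1 + 1 (carry in) = 3 → bit 1, carry out 1
  col 10: 0 + 0 + 1 (carry in) = 1 → bit 1, carry out 0
Reading bits MSB→LSB: 11000001100
Strip leading zeros: 11000001100
= 11000001100


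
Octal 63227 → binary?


Each octal digit → 3 binary bits:
  6 = 110
  3 = 011
  2 = 010
  2 = 010
  7 = 111
Concatenate: 110 011 010 010 111
= 110011010010111


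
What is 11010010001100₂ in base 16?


Group into 4-bit nibbles: 0011010010001100
  0011 = 3
  0100 = 4
  1000 = 8
  1100 = C
= 0x348C


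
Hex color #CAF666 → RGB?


Hex: #CAF666
R = CA₁₆ = 202
G = F6₁₆ = 246
B = 66₁₆ = 102
= RGB(202, 246, 102)


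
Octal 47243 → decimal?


Positional values:
Position 0: 3 × 8^0 = 3
Position 1: 4 × 8^1 = 32
Position 2: 2 × 8^2 = 128
Position 3: 7 × 8^3 = 3584
Position 4: 4 × 8^4 = 16384
Sum = 3 + 32 + 128 + 3584 + 16384
= 20131


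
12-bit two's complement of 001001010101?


Original: 001001010101
Step 1 - Invert all bits: 110110101010
Step 2 - Add 1: 110110101010 + 1
= 110110101011 (represents -597)


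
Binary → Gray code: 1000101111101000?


Binary: 1000101111101000
Gray code: G = B XOR (B >> 1)
B >> 1 = 0100010111110100
1000101111101000 XOR 0100010111110100:
  1 XOR 0 = 1
  0 XOR 1 = 1
  0 XOR 0 = 0
  0 XOR 0 = 0
  1 XOR 0 = 1
  0 XOR 1 = 1
  1 XOR 0 = 1
  1 XOR 1 = 0
  1 XOR 1 = 0
  1 XOR 1 = 0
  1 XOR 1 = 0
  0 XOR 1 = 1
  1 XOR 0 = 1
  0 XOR 1 = 1
  0 XOR 0 = 0
  0 XOR 0 = 0
= 1100111000011100


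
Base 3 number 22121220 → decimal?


Positional values (base 3):
  0 × 3^0 = 0 × 1 = 0
  2 × 3^1 = 2 × 3 = 6
  2 × 3^2 = 2 × 9 = 18
  1 × 3^3 = 1 × 27 = 27
  2 × 3^4 = 2 × 81 = 162
  1 × 3^5 = 1 × 243 = 243
  2 × 3^6 = 2 × 729 = 1458
  2 × 3^7 = 2 × 2187 = 4374
Sum = 0 + 6 + 18 + 27 + 162 + 243 + 1458 + 4374
= 6288


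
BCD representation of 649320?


Each digit → 4-bit binary:
  6 → 0110
  4 → 0100
  9 → 1001
  3 → 0011
  2 → 0010
  0 → 0000
= 0110 0100 1001 0011 0010 0000


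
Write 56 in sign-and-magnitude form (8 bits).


Sign bit: 0 (positive)
Magnitude: 56 = 0111000
= 00111000


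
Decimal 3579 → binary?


Divide by 2 repeatedly:
3579 ÷ 2 = 1789 remainder 1
1789 ÷ 2 = 894 remainder 1
894 ÷ 2 = 447 remainder 0
447 ÷ 2 = 223 remainder 1
223 ÷ 2 = 111 remainder 1
111 ÷ 2 = 55 remainder 1
55 ÷ 2 = 27 remainder 1
27 ÷ 2 = 13 remainder 1
13 ÷ 2 = 6 remainder 1
6 ÷ 2 = 3 remainder 0
3 ÷ 2 = 1 remainder 1
1 ÷ 2 = 0 remainder 1
Reading remainders bottom-up:
= 110111111011


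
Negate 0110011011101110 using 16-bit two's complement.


Original: 0110011011101110
Step 1 - Invert all bits: 1001100100010001
Step 2 - Add 1: 1001100100010001 + 1
= 1001100100010010 (represents -26350)


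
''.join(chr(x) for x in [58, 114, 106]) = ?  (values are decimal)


Codes (decimal): 58 114 106
Per-code ASCII lookup:
  58  (special character) → ':'
  114  (range 97-122: lowercase, 114 - 97 = 17) → 'r'
  106  (range 97-122: lowercase, 106 - 97 = 9) → 'j'
= ':rj'


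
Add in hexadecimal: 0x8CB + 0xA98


Align and add column by column (LSB to MSB, each column mod 16 with carry):
  08CB
+ 0A98
  ----
  col 0: B(11) + 8(8) + 0 (carry in) = 19 → 3(3), carry out 1
  col 1: C(12) + 9(9) + 1 (carry in) = 22 → 6(6), carry out 1
  col 2: 8(8) + A(10) + 1 (carry in) = 19 → 3(3), carry out 1
  col 3: 0(0) + 0(0) + 1 (carry in) = 1 → 1(1), carry out 0
Reading digits MSB→LSB: 1363
Strip leading zeros: 1363
= 0x1363


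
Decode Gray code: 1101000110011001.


Gray code: 1101000110011001
MSB stays the same: 1
Each subsequent bit = prev_binary XOR current_gray:
  B[1] = 1 XOR 1 = 0
  B[2] = 0 XOR 0 = 0
  B[3] = 0 XOR 1 = 1
  B[4] = 1 XOR 0 = 1
  B[5] = 1 XOR 0 = 1
  B[6] = 1 XOR 0 = 1
  B[7] = 1 XOR 1 = 0
  B[8] = 0 XOR 1 = 1
  B[9] = 1 XOR 0 = 1
  B[10] = 1 XOR 0 = 1
  B[11] = 1 XOR 1 = 0
  B[12] = 0 XOR 1 = 1
  B[13] = 1 XOR 0 = 1
  B[14] = 1 XOR 0 = 1
  B[15] = 1 XOR 1 = 0
= 1001111011101110 (40686 decimal)


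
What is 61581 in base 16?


Divide by 16 repeatedly:
61581 ÷ 16 = 3848 remainder 13 (D)
3848 ÷ 16 = 240 remainder 8 (8)
240 ÷ 16 = 15 remainder 0 (0)
15 ÷ 16 = 0 remainder 15 (F)
Reading remainders bottom-up:
= 0xF08D


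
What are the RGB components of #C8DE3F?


Hex: #C8DE3F
R = C8₁₆ = 200
G = DE₁₆ = 222
B = 3F₁₆ = 63
= RGB(200, 222, 63)


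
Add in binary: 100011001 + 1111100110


Align and add column by column (LSB to MSB, carry propagating):
  00100011001
+ 01111100110
  -----------
  col 0: 1 + 0 + 0 (carry in) = 1 → bit 1, carry out 0
  col 1: 0 + 1 + 0 (carry in) = 1 → bit 1, carry out 0
  col 2: 0 + 1 + 0 (carry in) = 1 → bit 1, carry out 0
  col 3: 1 + 0 + 0 (carry in) = 1 → bit 1, carry out 0
  col 4: 1 + 0 + 0 (carry in) = 1 → bit 1, carry out 0
  col 5: 0 + 1 + 0 (carry in) = 1 → bit 1, carry out 0
  col 6: 0 + 1 + 0 (carry in) = 1 → bit 1, carry out 0
  col 7: 0 + 1 + 0 (carry in) = 1 → bit 1, carry out 0
  col 8: 1 + 1 + 0 (carry in) = 2 → bit 0, carry out 1
  col 9: 0 + 1 + 1 (carry in) = 2 → bit 0, carry out 1
  col 10: 0 + 0 + 1 (carry in) = 1 → bit 1, carry out 0
Reading bits MSB→LSB: 10011111111
Strip leading zeros: 10011111111
= 10011111111


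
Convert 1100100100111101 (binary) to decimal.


Positional values:
Bit 0: 1 × 2^0 = 1
Bit 2: 1 × 2^2 = 4
Bit 3: 1 × 2^3 = 8
Bit 4: 1 × 2^4 = 16
Bit 5: 1 × 2^5 = 32
Bit 8: 1 × 2^8 = 256
Bit 11: 1 × 2^11 = 2048
Bit 14: 1 × 2^14 = 16384
Bit 15: 1 × 2^15 = 32768
Sum = 1 + 4 + 8 + 16 + 32 + 256 + 2048 + 16384 + 32768
= 51517


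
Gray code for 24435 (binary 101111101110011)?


Binary: 101111101110011
Gray code: G = B XOR (B >> 1)
B >> 1 = 010111110111001
101111101110011 XOR 010111110111001:
  1 XOR 0 = 1
  0 XOR 1 = 1
  1 XOR 0 = 1
  1 XOR 1 = 0
  1 XOR 1 = 0
  1 XOR 1 = 0
  1 XOR 1 = 0
  0 XOR 1 = 1
  1 XOR 0 = 1
  1 XOR 1 = 0
  1 XOR 1 = 0
  0 XOR 1 = 1
  0 XOR 0 = 0
  1 XOR 0 = 1
  1 XOR 1 = 0
= 111000011001010


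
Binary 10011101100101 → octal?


Group into 3-bit groups: 010011101100101
  010 = 2
  011 = 3
  101 = 5
  100 = 4
  101 = 5
= 0o23545


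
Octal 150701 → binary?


Each octal digit → 3 binary bits:
  1 = 001
  5 = 101
  0 = 000
  7 = 111
  0 = 000
  1 = 001
Concatenate: 001 101 000 111 000 001
= 001101000111000001


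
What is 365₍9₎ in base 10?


Positional values (base 9):
  5 × 9^0 = 5 × 1 = 5
  6 × 9^1 = 6 × 9 = 54
  3 × 9^2 = 3 × 81 = 243
Sum = 5 + 54 + 243
= 302


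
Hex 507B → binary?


Each hex digit → 4 binary bits:
  5 = 0101
  0 = 0000
  7 = 0111
  B = 1011
Concatenate: 0101 0000 0111 1011
= 0101000001111011


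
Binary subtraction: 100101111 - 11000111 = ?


Align and subtract column by column (LSB to MSB, borrowing when needed):
  100101111
- 011000111
  ---------
  col 0: (1 - 0 borrow-in) - 1 → 1 - 1 = 0, borrow out 0
  col 1: (1 - 0 borrow-in) - 1 → 1 - 1 = 0, borrow out 0
  col 2: (1 - 0 borrow-in) - 1 → 1 - 1 = 0, borrow out 0
  col 3: (1 - 0 borrow-in) - 0 → 1 - 0 = 1, borrow out 0
  col 4: (0 - 0 borrow-in) - 0 → 0 - 0 = 0, borrow out 0
  col 5: (1 - 0 borrow-in) - 0 → 1 - 0 = 1, borrow out 0
  col 6: (0 - 0 borrow-in) - 1 → borrow from next column: (0+2) - 1 = 1, borrow out 1
  col 7: (0 - 1 borrow-in) - 1 → borrow from next column: (-1+2) - 1 = 0, borrow out 1
  col 8: (1 - 1 borrow-in) - 0 → 0 - 0 = 0, borrow out 0
Reading bits MSB→LSB: 001101000
Strip leading zeros: 1101000
= 1101000


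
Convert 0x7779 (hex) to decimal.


Positional values:
Position 0: 9 × 16^0 = 9 × 1 = 9
Position 1: 7 × 16^1 = 7 × 16 = 112
Position 2: 7 × 16^2 = 7 × 256 = 1792
Position 3: 7 × 16^3 = 7 × 4096 = 28672
Sum = 9 + 112 + 1792 + 28672
= 30585


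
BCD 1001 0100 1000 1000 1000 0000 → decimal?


Each 4-bit group → digit:
  1001 → 9
  0100 → 4
  1000 → 8
  1000 → 8
  1000 → 8
  0000 → 0
= 948880


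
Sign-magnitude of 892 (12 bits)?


Sign bit: 0 (positive)
Magnitude: 892 = 01101111100
= 001101111100


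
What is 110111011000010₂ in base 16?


Group into 4-bit nibbles: 0110111011000010
  0110 = 6
  1110 = E
  1100 = C
  0010 = 2
= 0x6EC2


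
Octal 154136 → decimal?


Positional values:
Position 0: 6 × 8^0 = 6
Position 1: 3 × 8^1 = 24
Position 2: 1 × 8^2 = 64
Position 3: 4 × 8^3 = 2048
Position 4: 5 × 8^4 = 20480
Position 5: 1 × 8^5 = 32768
Sum = 6 + 24 + 64 + 2048 + 20480 + 32768
= 55390


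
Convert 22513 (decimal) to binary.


Divide by 2 repeatedly:
22513 ÷ 2 = 11256 remainder 1
11256 ÷ 2 = 5628 remainder 0
5628 ÷ 2 = 2814 remainder 0
2814 ÷ 2 = 1407 remainder 0
1407 ÷ 2 = 703 remainder 1
703 ÷ 2 = 351 remainder 1
351 ÷ 2 = 175 remainder 1
175 ÷ 2 = 87 remainder 1
87 ÷ 2 = 43 remainder 1
43 ÷ 2 = 21 remainder 1
21 ÷ 2 = 10 remainder 1
10 ÷ 2 = 5 remainder 0
5 ÷ 2 = 2 remainder 1
2 ÷ 2 = 1 remainder 0
1 ÷ 2 = 0 remainder 1
Reading remainders bottom-up:
= 101011111110001


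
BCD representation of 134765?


Each digit → 4-bit binary:
  1 → 0001
  3 → 0011
  4 → 0100
  7 → 0111
  6 → 0110
  5 → 0101
= 0001 0011 0100 0111 0110 0101


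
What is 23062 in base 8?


Divide by 8 repeatedly:
23062 ÷ 8 = 2882 remainder 6
2882 ÷ 8 = 360 remainder 2
360 ÷ 8 = 45 remainder 0
45 ÷ 8 = 5 remainder 5
5 ÷ 8 = 0 remainder 5
Reading remainders bottom-up:
= 0o55026


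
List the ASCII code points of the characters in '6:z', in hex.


String: '6:z'  (3 characters)
Per-character ASCII lookup:
  '6': digits start at 48: '6' = 48 + 6 = 54 → 0x36
  ':': special character: ':' = 58 → 0x3A
  'z': lowercase starts at 97: 'z' = 97 + 25 = 122 → 0x7A
= 0x36 0x3A 0x7A


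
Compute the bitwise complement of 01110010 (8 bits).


Original: 01110010
Invert all bits:
  bit 0: 0 → 1
  bit 1: 1 → 0
  bit 2: 1 → 0
  bit 3: 1 → 0
  bit 4: 0 → 1
  bit 5: 0 → 1
  bit 6: 1 → 0
  bit 7: 0 → 1
= 10001101


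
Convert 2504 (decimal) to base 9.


Divide by 9 repeatedly:
2504 ÷ 9 = 278 remainder 2
278 ÷ 9 = 30 remainder 8
30 ÷ 9 = 3 remainder 3
3 ÷ 9 = 0 remainder 3
Reading remainders bottom-up:
= 3382


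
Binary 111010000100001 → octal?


Group into 3-bit groups: 111010000100001
  111 = 7
  010 = 2
  000 = 0
  100 = 4
  001 = 1
= 0o72041


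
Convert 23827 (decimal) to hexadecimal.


Divide by 16 repeatedly:
23827 ÷ 16 = 1489 remainder 3 (3)
1489 ÷ 16 = 93 remainder 1 (1)
93 ÷ 16 = 5 remainder 13 (D)
5 ÷ 16 = 0 remainder 5 (5)
Reading remainders bottom-up:
= 0x5D13


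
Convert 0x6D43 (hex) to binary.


Each hex digit → 4 binary bits:
  6 = 0110
  D = 1101
  4 = 0100
  3 = 0011
Concatenate: 0110 1101 0100 0011
= 0110110101000011


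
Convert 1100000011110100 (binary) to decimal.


Positional values:
Bit 2: 1 × 2^2 = 4
Bit 4: 1 × 2^4 = 16
Bit 5: 1 × 2^5 = 32
Bit 6: 1 × 2^6 = 64
Bit 7: 1 × 2^7 = 128
Bit 14: 1 × 2^14 = 16384
Bit 15: 1 × 2^15 = 32768
Sum = 4 + 16 + 32 + 64 + 128 + 16384 + 32768
= 49396


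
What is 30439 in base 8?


Divide by 8 repeatedly:
30439 ÷ 8 = 3804 remainder 7
3804 ÷ 8 = 475 remainder 4
475 ÷ 8 = 59 remainder 3
59 ÷ 8 = 7 remainder 3
7 ÷ 8 = 0 remainder 7
Reading remainders bottom-up:
= 0o73347


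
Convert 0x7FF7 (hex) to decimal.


Positional values:
Position 0: 7 × 16^0 = 7 × 1 = 7
Position 1: F × 16^1 = 15 × 16 = 240
Position 2: F × 16^2 = 15 × 256 = 3840
Position 3: 7 × 16^3 = 7 × 4096 = 28672
Sum = 7 + 240 + 3840 + 28672
= 32759


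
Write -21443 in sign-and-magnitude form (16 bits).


Sign bit: 1 (negative)
Magnitude: 21443 = 101001111000011
= 1101001111000011


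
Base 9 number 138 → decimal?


Positional values (base 9):
  8 × 9^0 = 8 × 1 = 8
  3 × 9^1 = 3 × 9 = 27
  1 × 9^2 = 1 × 81 = 81
Sum = 8 + 27 + 81
= 116


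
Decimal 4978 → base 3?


Divide by 3 repeatedly:
4978 ÷ 3 = 1659 remainder 1
1659 ÷ 3 = 553 remainder 0
553 ÷ 3 = 184 remainder 1
184 ÷ 3 = 61 remainder 1
61 ÷ 3 = 20 remainder 1
20 ÷ 3 = 6 remainder 2
6 ÷ 3 = 2 remainder 0
2 ÷ 3 = 0 remainder 2
Reading remainders bottom-up:
= 20211101


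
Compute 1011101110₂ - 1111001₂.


Align and subtract column by column (LSB to MSB, borrowing when needed):
  1011101110
- 0001111001
  ----------
  col 0: (0 - 0 borrow-in) - 1 → borrow from next column: (0+2) - 1 = 1, borrow out 1
  col 1: (1 - 1 borrow-in) - 0 → 0 - 0 = 0, borrow out 0
  col 2: (1 - 0 borrow-in) - 0 → 1 - 0 = 1, borrow out 0
  col 3: (1 - 0 borrow-in) - 1 → 1 - 1 = 0, borrow out 0
  col 4: (0 - 0 borrow-in) - 1 → borrow from next column: (0+2) - 1 = 1, borrow out 1
  col 5: (1 - 1 borrow-in) - 1 → borrow from next column: (0+2) - 1 = 1, borrow out 1
  col 6: (1 - 1 borrow-in) - 1 → borrow from next column: (0+2) - 1 = 1, borrow out 1
  col 7: (1 - 1 borrow-in) - 0 → 0 - 0 = 0, borrow out 0
  col 8: (0 - 0 borrow-in) - 0 → 0 - 0 = 0, borrow out 0
  col 9: (1 - 0 borrow-in) - 0 → 1 - 0 = 1, borrow out 0
Reading bits MSB→LSB: 1001110101
Strip leading zeros: 1001110101
= 1001110101


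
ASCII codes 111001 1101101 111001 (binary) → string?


Codes (binary): 111001 1101101 111001
Per-code ASCII lookup:
  111001 = 57  (range 48-57: digits, 57 - 48 = 9) → '9'
  1101101 = 109  (range 97-122: lowercase, 109 - 97 = 12) → 'm'
  111001 = 57  (range 48-57: digits, 57 - 48 = 9) → '9'
= '9m9'


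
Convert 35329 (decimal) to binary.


Divide by 2 repeatedly:
35329 ÷ 2 = 17664 remainder 1
17664 ÷ 2 = 8832 remainder 0
8832 ÷ 2 = 4416 remainder 0
4416 ÷ 2 = 2208 remainder 0
2208 ÷ 2 = 1104 remainder 0
1104 ÷ 2 = 552 remainder 0
552 ÷ 2 = 276 remainder 0
276 ÷ 2 = 138 remainder 0
138 ÷ 2 = 69 remainder 0
69 ÷ 2 = 34 remainder 1
34 ÷ 2 = 17 remainder 0
17 ÷ 2 = 8 remainder 1
8 ÷ 2 = 4 remainder 0
4 ÷ 2 = 2 remainder 0
2 ÷ 2 = 1 remainder 0
1 ÷ 2 = 0 remainder 1
Reading remainders bottom-up:
= 1000101000000001


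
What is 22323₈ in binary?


Each octal digit → 3 binary bits:
  2 = 010
  2 = 010
  3 = 011
  2 = 010
  3 = 011
Concatenate: 010 010 011 010 011
= 010010011010011


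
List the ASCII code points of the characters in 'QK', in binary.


String: 'QK'  (2 characters)
Per-character ASCII lookup:
  'Q': uppercase starts at 65: 'Q' = 65 + 16 = 81 → 1010001
  'K': uppercase starts at 65: 'K' = 65 + 10 = 75 → 1001011
= 1010001 1001011


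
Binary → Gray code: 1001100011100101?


Binary: 1001100011100101
Gray code: G = B XOR (B >> 1)
B >> 1 = 0100110001110010
1001100011100101 XOR 0100110001110010:
  1 XOR 0 = 1
  0 XOR 1 = 1
  0 XOR 0 = 0
  1 XOR 0 = 1
  1 XOR 1 = 0
  0 XOR 1 = 1
  0 XOR 0 = 0
  0 XOR 0 = 0
  1 XOR 0 = 1
  1 XOR 1 = 0
  1 XOR 1 = 0
  0 XOR 1 = 1
  0 XOR 0 = 0
  1 XOR 0 = 1
  0 XOR 1 = 1
  1 XOR 0 = 1
= 1101010010010111


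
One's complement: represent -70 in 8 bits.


Original: 01000110
Invert all bits:
  bit 0: 0 → 1
  bit 1: 1 → 0
  bit 2: 0 → 1
  bit 3: 0 → 1
  bit 4: 0 → 1
  bit 5: 1 → 0
  bit 6: 1 → 0
  bit 7: 0 → 1
= 10111001


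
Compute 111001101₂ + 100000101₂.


Align and add column by column (LSB to MSB, carry propagating):
  0111001101
+ 0100000101
  ----------
  col 0: 1 + 1 + 0 (carry in) = 2 → bit 0, carry out 1
  col 1: 0 + 0 + 1 (carry in) = 1 → bit 1, carry out 0
  col 2: 1 + 1 + 0 (carry in) = 2 → bit 0, carry out 1
  col 3: 1 + 0 + 1 (carry in) = 2 → bit 0, carry out 1
  col 4: 0 + 0 + 1 (carry in) = 1 → bit 1, carry out 0
  col 5: 0 + 0 + 0 (carry in) = 0 → bit 0, carry out 0
  col 6: 1 + 0 + 0 (carry in) = 1 → bit 1, carry out 0
  col 7: 1 + 0 + 0 (carry in) = 1 → bit 1, carry out 0
  col 8: 1 + 1 + 0 (carry in) = 2 → bit 0, carry out 1
  col 9: 0 + 0 + 1 (carry in) = 1 → bit 1, carry out 0
Reading bits MSB→LSB: 1011010010
Strip leading zeros: 1011010010
= 1011010010


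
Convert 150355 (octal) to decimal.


Positional values:
Position 0: 5 × 8^0 = 5
Position 1: 5 × 8^1 = 40
Position 2: 3 × 8^2 = 192
Position 3: 0 × 8^3 = 0
Position 4: 5 × 8^4 = 20480
Position 5: 1 × 8^5 = 32768
Sum = 5 + 40 + 192 + 0 + 20480 + 32768
= 53485


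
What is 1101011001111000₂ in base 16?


Group into 4-bit nibbles: 1101011001111000
  1101 = D
  0110 = 6
  0111 = 7
  1000 = 8
= 0xD678


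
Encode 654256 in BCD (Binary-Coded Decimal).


Each digit → 4-bit binary:
  6 → 0110
  5 → 0101
  4 → 0100
  2 → 0010
  5 → 0101
  6 → 0110
= 0110 0101 0100 0010 0101 0110


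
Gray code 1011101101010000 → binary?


Gray code: 1011101101010000
MSB stays the same: 1
Each subsequent bit = prev_binary XOR current_gray:
  B[1] = 1 XOR 0 = 1
  B[2] = 1 XOR 1 = 0
  B[3] = 0 XOR 1 = 1
  B[4] = 1 XOR 1 = 0
  B[5] = 0 XOR 0 = 0
  B[6] = 0 XOR 1 = 1
  B[7] = 1 XOR 1 = 0
  B[8] = 0 XOR 0 = 0
  B[9] = 0 XOR 1 = 1
  B[10] = 1 XOR 0 = 1
  B[11] = 1 XOR 1 = 0
  B[12] = 0 XOR 0 = 0
  B[13] = 0 XOR 0 = 0
  B[14] = 0 XOR 0 = 0
  B[15] = 0 XOR 0 = 0
= 1101001001100000 (53856 decimal)
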